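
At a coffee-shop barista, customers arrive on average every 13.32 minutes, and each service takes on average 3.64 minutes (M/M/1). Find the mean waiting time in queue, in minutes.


λ = 60/13.32 = 4.5045 /hr
μ = 60/3.64 = 16.4835 /hr
ρ = λ/μ = 4.5045/16.4835 = 0.2733
Wq = ρ/(μ−λ) = 0.2733/(16.4835−4.5045) = 0.02281 hr
In minutes: 0.02281·60 = 1.369 min

Final: 1.369 min


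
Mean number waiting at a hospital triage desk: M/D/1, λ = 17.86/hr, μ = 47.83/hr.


ρ = 17.86/47.83 = 0.3734
M/D/1: Lq = ρ²/(2(1−ρ)) = 0.1394/(2·0.6266) = 0.11126

Final: 0.11126


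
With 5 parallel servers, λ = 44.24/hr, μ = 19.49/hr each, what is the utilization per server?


ρ = λ/(cμ) = 44.24/(5·19.49) = 44.24/97.45 = 0.4540

Final: 0.4540


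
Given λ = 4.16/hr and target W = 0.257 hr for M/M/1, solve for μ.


W = 1/(μ−λ) ⇒ μ − λ = 1/W = 1/0.257 = 3.8911
μ = λ + 1/W = 4.16 + 3.8911 = 8.0511 per hr

Final: 8.0511 /hr


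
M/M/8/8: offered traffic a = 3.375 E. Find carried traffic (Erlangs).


B(8,3.375) = 0.014401 (Erlang-B)
Carried load = a(1 − B) = 3.375·(1 − 0.014401) = 3.375·0.985599 = 3.3264 E

Final: 3.3264 Erlangs


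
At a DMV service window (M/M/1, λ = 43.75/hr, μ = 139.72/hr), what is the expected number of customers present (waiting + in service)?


ρ = λ/μ = 43.75/139.72 = 0.3131
L = ρ/(1−ρ) = 0.3131/(1 − 0.3131) = 0.3131/0.6869 = 0.4559

Final: 0.4559


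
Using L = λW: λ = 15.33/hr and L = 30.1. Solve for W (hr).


W = L/λ = 30.1/15.33 = 1.9635 hr

Final: 1.9635 hr


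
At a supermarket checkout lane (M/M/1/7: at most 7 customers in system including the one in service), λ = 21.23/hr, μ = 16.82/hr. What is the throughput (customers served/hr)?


ρ = 1.2622; P_K = (1−ρ)ρ^7/(1−ρ^8) = 0.245899
λ_eff = λ(1 − P_K) = 21.23·(1 − 0.245899) = 21.23·0.754101 = 16.0096 /hr

Final: 16.0096 /hr


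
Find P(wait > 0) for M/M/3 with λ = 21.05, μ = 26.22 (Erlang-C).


a = λ/μ = 0.8028; ρ = a/3 = 0.2676
P₀ = 0.445864 (from M/M/c formula)
C(c,a) = [a^c/(c!(1−ρ))]·P₀ = [0.51744/(6·0.7324)]·0.445864
= 0.11775·0.445864 = 0.052501

Final: 0.052501


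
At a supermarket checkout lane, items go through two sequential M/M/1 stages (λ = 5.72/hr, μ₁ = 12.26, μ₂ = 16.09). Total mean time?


Each node sees arrival rate λ = 5.72/hr (tandem ⇒ throughput preserved).
W₁ = 1/(μ₁−λ) = 1/(12.26−5.72) = 0.15291 hr
W₂ = 1/(μ₂−λ) = 1/(16.09−5.72) = 0.09643 hr
W_total = W₁ + W₂ = 0.15291 + 0.09643 = 0.24934 hr

Final: 0.24934 hr


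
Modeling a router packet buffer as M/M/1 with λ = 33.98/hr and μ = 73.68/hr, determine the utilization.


ρ = λ/μ = 33.98/73.68 = 0.4612

Final: 0.4612


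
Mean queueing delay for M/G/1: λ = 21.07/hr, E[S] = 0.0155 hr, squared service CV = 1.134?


ρ = λ·E[S] = 21.07·0.0155 = 0.3266
E[S²] = E[S]²(1+C_s²) = 0.0155²·(1+1.134) = 0.0005127
Wq = λ·E[S²]/(2(1−ρ)) = 21.07·0.0005127/(2·0.6734) = 0.008021 hr

Final: 0.008021 hr


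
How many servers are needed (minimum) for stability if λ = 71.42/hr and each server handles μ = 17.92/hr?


Stability requires cμ > λ ⇔ c > λ/μ.
λ/μ = 71.42/17.92 = 3.9855
Minimum integer c = ⌊3.9855⌋ + 1 = 4
Check: 4·17.92 = 71.68 > 71.42, while 3·17.92 = 53.76 ≤ 71.42

Final: 4 servers


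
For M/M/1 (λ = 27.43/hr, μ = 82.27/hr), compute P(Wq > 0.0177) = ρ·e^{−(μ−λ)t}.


ρ = 27.43/82.27 = 0.3334
P(Wq > t) = ρ·e^{−(μ−λ)t} = 0.3334·e^{−0.9707}
= 0.3334·0.378830 = 0.126307

Final: 0.126307


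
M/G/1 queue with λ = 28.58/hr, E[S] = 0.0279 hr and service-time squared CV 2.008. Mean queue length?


ρ = λ·E[S] = 28.58·0.0279 = 0.7974
Lq = ρ²(1+C_s²)/(2(1−ρ)) = 0.6358·(1+2.008)/(2·0.2026)
= 0.6358·3.0080/0.4052 = 4.71957

Final: 4.71957


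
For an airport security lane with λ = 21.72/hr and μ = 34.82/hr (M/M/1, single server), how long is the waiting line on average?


ρ = 21.72/34.82 = 0.6238
Lq = ρ²/(1−ρ) = 0.3891/0.3762 = 1.0342

Final: 1.0342


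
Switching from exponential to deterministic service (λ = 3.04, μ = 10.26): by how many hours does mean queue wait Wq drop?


ρ = 3.04/10.26 = 0.2963
Wq(M/M/1) = ρ/(μ−λ) = 0.2963/7.22 = 0.04104 hr
Wq(M/D/1) = ρ/(2(μ−λ)) = 0.02052 hr
Savings = 0.04104 − 0.02052 = 0.02052 hr

Final: 0.02052 hr


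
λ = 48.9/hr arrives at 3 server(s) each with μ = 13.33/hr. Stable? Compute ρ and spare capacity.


Total capacity cμ = 3·13.33 = 39.99/hr
ρ = λ/(cμ) = 48.9/39.99 = 1.2228
Stable ⇔ ρ < 1: NO
Spare capacity = cμ − λ = 39.99 − 48.9 = -8.91/hr

Final: ρ = 1.2228; unstable; margin = -8.91/hr


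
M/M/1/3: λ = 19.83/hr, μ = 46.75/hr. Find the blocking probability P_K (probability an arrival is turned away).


ρ = λ/μ = 19.83/46.75 = 0.4242
P_K = (1−ρ)ρ^K/(1−ρ^(K+1)) = (0.5758·0.076317)/(1 − 0.032372)
= 0.043946/0.967628 = 0.045416

Final: 0.045416


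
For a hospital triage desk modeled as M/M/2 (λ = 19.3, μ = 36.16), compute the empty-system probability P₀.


a = λ/μ = 19.3/36.16 = 0.5337; ρ = a/c = 0.2669
Σ_{k=0}^{1} a^k/k! (terms k=0..1) = 1.00000 + 0.53374 = 1.53374
Tail: a^2/(2!(1−ρ)) = 0.28488/(2·0.7331) = 0.19429
P₀ = 1/(1.53374 + 0.19429) = 1/1.72803 = 0.578695

Final: 0.578695


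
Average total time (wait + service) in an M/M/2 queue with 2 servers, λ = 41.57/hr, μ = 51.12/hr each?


a = 0.8132; ρ = 0.4066; P₀ = 0.421876
Lq = P₀·a^c·ρ/(c!(1−ρ)²) = 0.16106
Wq = Lq/λ = 0.16106/41.57 = 0.003874 hr
W = Wq + 1/μ = 0.003874 + 0.01956 = 0.02344 hr

Final: 0.02344 hr


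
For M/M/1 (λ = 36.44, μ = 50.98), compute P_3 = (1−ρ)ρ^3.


ρ = 36.44/50.98 = 0.7148
P_n = (1−ρ)·ρ^n = (1 − 0.7148)·0.7148^3 = 0.2852·0.365204 = 0.104160

Final: 0.104160


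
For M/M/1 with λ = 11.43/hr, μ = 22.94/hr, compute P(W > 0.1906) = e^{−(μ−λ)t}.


W ~ Exponential(μ−λ) for M/M/1.
μ − λ = 22.94 − 11.43 = 11.5100
P(W > t) = e^{−(μ−λ)t} = e^{−2.1938} = 0.111492

Final: 0.111492


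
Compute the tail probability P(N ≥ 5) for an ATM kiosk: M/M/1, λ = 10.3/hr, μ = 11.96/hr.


ρ = 10.3/11.96 = 0.8612
P(N ≥ n) = ρ^n = 0.8612^5 = 0.473729

Final: 0.473729


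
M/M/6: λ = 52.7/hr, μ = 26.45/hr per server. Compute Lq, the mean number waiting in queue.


a = λ/μ = 1.9924; ρ = a/6 = 0.3321
P₀ = 0.136165
Lq = P₀·a^c·ρ / (c!·(1−ρ)²) = 0.136165·62.56186·0.3321/(720·0.44613)
= 0.008807

Final: 0.008807


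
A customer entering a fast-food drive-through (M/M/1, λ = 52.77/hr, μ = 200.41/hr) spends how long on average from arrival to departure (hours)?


W = 1/(μ−λ) = 1/(200.41 − 52.77) = 1/147.64 = 0.006773 hr

Final: 0.006773 hr


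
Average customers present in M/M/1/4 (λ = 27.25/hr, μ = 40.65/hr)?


ρ = 27.25/40.65 = 0.6704
L = ρ[1 − (K+1)ρ^K + Kρ^(K+1)] / [(1−ρ)(1−ρ^(K+1))]
Numerator: 0.6704·(1 − 5·0.201941 + 4·0.135372) = 0.356486
Denominator: (0.3296)·(0.864628) = 0.285019
L = 0.356486/0.285019 = 1.2507

Final: 1.2507


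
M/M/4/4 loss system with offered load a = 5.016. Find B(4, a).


B(c,a) = (a^c/c!) / Σ_{k=0}^{c} a^k/k!
a^4/4! = 26.376603
Σ terms (k=0..4): 1.00000 + 5.01600 + 12.58013 + 21.03397 + 26.37660 = 66.006705
B = 26.376603/66.006705 = 0.399605

Final: 0.399605


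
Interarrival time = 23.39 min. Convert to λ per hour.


λ = 1/(interarrival time) in consistent units.
1 hour = 60 min, so λ = 60/23.39 = 2.5652 per hour

Final: 2.5652 /hr


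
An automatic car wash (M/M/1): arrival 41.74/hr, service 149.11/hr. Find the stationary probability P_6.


ρ = 41.74/149.11 = 0.2799
P_n = (1−ρ)·ρ^n = (1 − 0.2799)·0.2799^6 = 0.7201·0.0004811 = 0.0003465

Final: 0.0003465


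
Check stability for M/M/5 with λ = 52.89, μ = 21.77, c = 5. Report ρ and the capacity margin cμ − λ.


Total capacity cμ = 5·21.77 = 108.85/hr
ρ = λ/(cμ) = 52.89/108.85 = 0.4859
Stable ⇔ ρ < 1: YES
Spare capacity = cμ − λ = 108.85 − 52.89 = 55.96/hr

Final: ρ = 0.4859; stable; margin = 55.96/hr


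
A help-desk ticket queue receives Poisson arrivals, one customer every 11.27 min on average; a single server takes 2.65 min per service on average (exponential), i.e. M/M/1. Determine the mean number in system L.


λ = 60/11.27 = 5.3239 /hr
μ = 60/2.65 = 22.6415 /hr
ρ = λ/μ = 5.3239/22.6415 = 0.2351
L = ρ/(1−ρ) = 0.2351/0.7649 = 0.3074

Final: 0.3074


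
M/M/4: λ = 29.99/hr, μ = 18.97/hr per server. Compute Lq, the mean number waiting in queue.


a = λ/μ = 1.5809; ρ = a/4 = 0.3952
P₀ = 0.203274
Lq = P₀·a^c·ρ / (c!·(1−ρ)²) = 0.203274·6.24650·0.3952/(24·0.36575)
= 0.05717

Final: 0.05717


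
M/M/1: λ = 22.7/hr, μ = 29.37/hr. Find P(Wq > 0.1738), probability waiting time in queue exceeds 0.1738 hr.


ρ = 22.7/29.37 = 0.7729
P(Wq > t) = ρ·e^{−(μ−λ)t} = 0.7729·e^{−1.1592}
= 0.7729·0.313723 = 0.242475

Final: 0.242475


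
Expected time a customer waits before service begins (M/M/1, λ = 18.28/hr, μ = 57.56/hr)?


ρ = 18.28/57.56 = 0.3176
Wq = ρ/(μ−λ) = 0.3176/(57.56 − 18.28) = 0.3176/39.28 = 0.008085 hr

Final: 0.008085 hr


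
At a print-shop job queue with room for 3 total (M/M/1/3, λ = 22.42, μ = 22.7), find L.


ρ = 22.42/22.7 = 0.9877
L = ρ[1 − (K+1)ρ^K + Kρ^(K+1)] / [(1−ρ)(1−ρ^(K+1))]
Numerator: 0.9877·(1 − 4·0.963450 + 3·0.951566) = 0.0008869
Denominator: (0.01233)·(0.048434) = 0.0005974
L = 0.0008869/0.0005974 = 1.4845

Final: 1.4845


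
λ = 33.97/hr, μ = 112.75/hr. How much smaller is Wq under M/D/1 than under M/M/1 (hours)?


ρ = 33.97/112.75 = 0.3013
Wq(M/M/1) = ρ/(μ−λ) = 0.3013/78.78 = 0.003824 hr
Wq(M/D/1) = ρ/(2(μ−λ)) = 0.001912 hr
Savings = 0.003824 − 0.001912 = 0.001912 hr

Final: 0.001912 hr


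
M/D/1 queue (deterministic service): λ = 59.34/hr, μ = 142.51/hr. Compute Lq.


ρ = 59.34/142.51 = 0.4164
M/D/1: Lq = ρ²/(2(1−ρ)) = 0.1734/(2·0.5836) = 0.14854

Final: 0.14854


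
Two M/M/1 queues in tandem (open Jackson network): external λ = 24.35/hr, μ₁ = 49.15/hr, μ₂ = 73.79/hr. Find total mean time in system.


Each node sees arrival rate λ = 24.35/hr (tandem ⇒ throughput preserved).
W₁ = 1/(μ₁−λ) = 1/(49.15−24.35) = 0.04032 hr
W₂ = 1/(μ₂−λ) = 1/(73.79−24.35) = 0.02023 hr
W_total = W₁ + W₂ = 0.04032 + 0.02023 = 0.06055 hr

Final: 0.06055 hr


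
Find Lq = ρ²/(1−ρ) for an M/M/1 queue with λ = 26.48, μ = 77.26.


ρ = 26.48/77.26 = 0.3427
Lq = ρ²/(1−ρ) = 0.1175/0.6573 = 0.1787

Final: 0.1787


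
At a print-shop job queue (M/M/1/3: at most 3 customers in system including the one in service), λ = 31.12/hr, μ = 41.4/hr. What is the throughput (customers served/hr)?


ρ = 0.7517; P_K = (1−ρ)ρ^3/(1−ρ^4) = 0.154930
λ_eff = λ(1 − P_K) = 31.12·(1 − 0.154930) = 31.12·0.845070 = 26.2986 /hr

Final: 26.2986 /hr


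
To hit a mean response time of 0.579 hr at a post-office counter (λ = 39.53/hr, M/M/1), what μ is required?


W = 1/(μ−λ) ⇒ μ − λ = 1/W = 1/0.579 = 1.7271
μ = λ + 1/W = 39.53 + 1.7271 = 41.2571 per hr

Final: 41.2571 /hr


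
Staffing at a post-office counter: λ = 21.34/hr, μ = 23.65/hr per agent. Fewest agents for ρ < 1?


Stability requires cμ > λ ⇔ c > λ/μ.
λ/μ = 21.34/23.65 = 0.9023
Minimum integer c = ⌊0.9023⌋ + 1 = 1
Check: 1·23.65 = 23.65 > 21.34, while 0·23.65 = 0.00 ≤ 21.34

Final: 1 servers


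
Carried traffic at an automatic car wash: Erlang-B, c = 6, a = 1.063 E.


B(6,1.063) = 0.0006923 (Erlang-B)
Carried load = a(1 − B) = 1.063·(1 − 0.0006923) = 1.063·0.999308 = 1.0623 E

Final: 1.0623 Erlangs


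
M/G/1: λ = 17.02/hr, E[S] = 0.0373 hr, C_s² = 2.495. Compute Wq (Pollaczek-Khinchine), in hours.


ρ = λ·E[S] = 17.02·0.0373 = 0.6348
E[S²] = E[S]²(1+C_s²) = 0.0373²·(1+2.495) = 0.004863
Wq = λ·E[S²]/(2(1−ρ)) = 17.02·0.004863/(2·0.3652) = 0.11332 hr

Final: 0.11332 hr


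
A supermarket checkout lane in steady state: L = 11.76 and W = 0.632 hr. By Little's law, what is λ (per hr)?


λ = L/W = 11.76/0.632 = 18.6076 /hr

Final: 18.6076 /hr


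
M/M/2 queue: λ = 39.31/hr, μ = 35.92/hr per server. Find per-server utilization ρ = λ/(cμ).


ρ = λ/(cμ) = 39.31/(2·35.92) = 39.31/71.84 = 0.5472

Final: 0.5472


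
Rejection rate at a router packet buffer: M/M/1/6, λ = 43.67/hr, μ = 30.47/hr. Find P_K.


ρ = λ/μ = 43.67/30.47 = 1.4332
P_K = (1−ρ)ρ^K/(1−ρ^(K+1)) = (-0.4332·8.666913)/(1 − 12.421532)
= -3.754619/-11.421532 = 0.328732

Final: 0.328732


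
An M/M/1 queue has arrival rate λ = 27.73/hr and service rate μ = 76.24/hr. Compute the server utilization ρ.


ρ = λ/μ = 27.73/76.24 = 0.3637

Final: 0.3637


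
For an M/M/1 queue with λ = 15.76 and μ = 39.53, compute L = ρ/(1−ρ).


ρ = λ/μ = 15.76/39.53 = 0.3987
L = ρ/(1−ρ) = 0.3987/(1 − 0.3987) = 0.3987/0.6013 = 0.6630

Final: 0.6630


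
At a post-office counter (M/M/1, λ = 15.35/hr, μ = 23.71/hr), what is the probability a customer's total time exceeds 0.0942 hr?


W ~ Exponential(μ−λ) for M/M/1.
μ − λ = 23.71 − 15.35 = 8.3600
P(W > t) = e^{−(μ−λ)t} = e^{−0.7875} = 0.454975

Final: 0.454975


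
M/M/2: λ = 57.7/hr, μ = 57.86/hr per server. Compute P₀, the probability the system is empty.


a = λ/μ = 57.7/57.86 = 0.9972; ρ = a/c = 0.4986
Σ_{k=0}^{1} a^k/k! (terms k=0..1) = 1.00000 + 0.99723 = 1.99723
Tail: a^2/(2!(1−ρ)) = 0.99448/(2·0.5014) = 0.99173
P₀ = 1/(1.99723 + 0.99173) = 1/2.98897 = 0.334563

Final: 0.334563


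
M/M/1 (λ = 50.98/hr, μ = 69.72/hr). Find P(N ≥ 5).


ρ = 50.98/69.72 = 0.7312
P(N ≥ n) = ρ^n = 0.7312^5 = 0.209032

Final: 0.209032


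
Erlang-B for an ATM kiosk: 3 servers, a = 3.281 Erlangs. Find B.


B(c,a) = (a^c/c!) / Σ_{k=0}^{c} a^k/k!
a^3/3! = 5.886640
Σ terms (k=0..3): 1.00000 + 3.28100 + 5.38248 + 5.88664 = 15.550120
B = 5.886640/15.550120 = 0.378559

Final: 0.378559


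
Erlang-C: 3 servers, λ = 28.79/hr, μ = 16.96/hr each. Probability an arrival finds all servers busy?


a = λ/μ = 1.6975; ρ = a/3 = 0.5658
P₀ = 0.166220 (from M/M/c formula)
C(c,a) = [a^c/(c!(1−ρ))]·P₀ = [4.89156/(6·0.4342)]·0.166220
= 1.87779·0.166220 = 0.312127

Final: 0.312127


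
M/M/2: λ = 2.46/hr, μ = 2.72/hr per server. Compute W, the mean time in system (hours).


a = 0.9044; ρ = 0.4522; P₀ = 0.377215
Lq = P₀·a^c·ρ/(c!(1−ρ)²) = 0.23248
Wq = Lq/λ = 0.23248/2.46 = 0.09451 hr
W = Wq + 1/μ = 0.09451 + 0.36765 = 0.46215 hr

Final: 0.46215 hr


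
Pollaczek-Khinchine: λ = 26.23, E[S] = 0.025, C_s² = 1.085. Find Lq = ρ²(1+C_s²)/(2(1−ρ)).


ρ = λ·E[S] = 26.23·0.025 = 0.6558
Lq = ρ²(1+C_s²)/(2(1−ρ)) = 0.4300·(1+1.085)/(2·0.3442)
= 0.4300·2.0850/0.6885 = 1.30220

Final: 1.30220


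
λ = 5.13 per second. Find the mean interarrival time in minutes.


Mean interarrival time = 1/λ = 1/5.13 second = 0.19493 second
In minutes: 0.19493 × 0.0166667 = 0.003249 min

Final: 0.003249 min


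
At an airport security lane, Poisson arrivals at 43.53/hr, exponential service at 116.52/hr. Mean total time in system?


W = 1/(μ−λ) = 1/(116.52 − 43.53) = 1/72.99 = 0.01370 hr

Final: 0.01370 hr


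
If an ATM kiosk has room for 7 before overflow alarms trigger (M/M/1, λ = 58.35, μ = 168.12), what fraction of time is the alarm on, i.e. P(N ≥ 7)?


ρ = 58.35/168.12 = 0.3471
P(N ≥ n) = ρ^n = 0.3471^7 = 0.0006067

Final: 0.0006067


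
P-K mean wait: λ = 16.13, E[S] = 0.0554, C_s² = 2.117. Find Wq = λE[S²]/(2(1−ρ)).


ρ = λ·E[S] = 16.13·0.0554 = 0.8936
E[S²] = E[S]²(1+C_s²) = 0.0554²·(1+2.117) = 0.009567
Wq = λ·E[S²]/(2(1−ρ)) = 16.13·0.009567/(2·0.1064) = 0.72515 hr

Final: 0.72515 hr


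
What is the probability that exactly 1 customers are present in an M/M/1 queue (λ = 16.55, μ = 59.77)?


ρ = 16.55/59.77 = 0.2769
P_n = (1−ρ)·ρ^n = (1 − 0.2769)·0.2769^1 = 0.7231·0.276895 = 0.200224

Final: 0.200224


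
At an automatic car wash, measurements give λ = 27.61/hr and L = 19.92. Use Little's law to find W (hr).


W = L/λ = 19.92/27.61 = 0.7215 hr

Final: 0.7215 hr


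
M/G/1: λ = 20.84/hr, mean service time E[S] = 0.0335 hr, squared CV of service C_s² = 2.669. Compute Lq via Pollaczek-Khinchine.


ρ = λ·E[S] = 20.84·0.0335 = 0.6981
Lq = ρ²(1+C_s²)/(2(1−ρ)) = 0.4874·(1+2.669)/(2·0.3019)
= 0.4874·3.6690/0.6037 = 2.96208

Final: 2.96208


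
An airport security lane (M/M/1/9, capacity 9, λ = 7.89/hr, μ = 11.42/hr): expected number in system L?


ρ = 7.89/11.42 = 0.6909
L = ρ[1 − (K+1)ρ^K + Kρ^(K+1)] / [(1−ρ)(1−ρ^(K+1))]
Numerator: 0.6909·(1 − 10·0.035867 + 9·0.024780) = 0.597175
Denominator: (0.3091)·(0.975220) = 0.301447
L = 0.597175/0.301447 = 1.9810

Final: 1.9810


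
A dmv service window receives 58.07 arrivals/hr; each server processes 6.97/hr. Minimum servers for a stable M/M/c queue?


Stability requires cμ > λ ⇔ c > λ/μ.
λ/μ = 58.07/6.97 = 8.3314
Minimum integer c = ⌊8.3314⌋ + 1 = 9
Check: 9·6.97 = 62.73 > 58.07, while 8·6.97 = 55.76 ≤ 58.07

Final: 9 servers


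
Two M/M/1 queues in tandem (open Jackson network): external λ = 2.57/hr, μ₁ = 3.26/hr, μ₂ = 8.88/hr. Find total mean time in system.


Each node sees arrival rate λ = 2.57/hr (tandem ⇒ throughput preserved).
W₁ = 1/(μ₁−λ) = 1/(3.26−2.57) = 1.44928 hr
W₂ = 1/(μ₂−λ) = 1/(8.88−2.57) = 0.15848 hr
W_total = W₁ + W₂ = 1.44928 + 0.15848 = 1.60775 hr

Final: 1.60775 hr


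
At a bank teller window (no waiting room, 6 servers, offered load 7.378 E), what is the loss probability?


B(c,a) = (a^c/c!) / Σ_{k=0}^{c} a^k/k!
a^6/6! = 224.026508
Σ terms (k=0..6): 1.00000 + 7.37800 + 27.21744 + 66.93676 + 123.46486 + 182.18474 + 224.02651 = 632.208315
B = 224.026508/632.208315 = 0.354356

Final: 0.354356


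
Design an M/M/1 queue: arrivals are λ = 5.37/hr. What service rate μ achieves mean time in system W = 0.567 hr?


W = 1/(μ−λ) ⇒ μ − λ = 1/W = 1/0.567 = 1.7637
μ = λ + 1/W = 5.37 + 1.7637 = 7.1337 per hr

Final: 7.1337 /hr


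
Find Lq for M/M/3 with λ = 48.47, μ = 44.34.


a = λ/μ = 1.0931; ρ = a/3 = 0.3644
P₀ = 0.329691
Lq = P₀·a^c·ρ / (c!·(1−ρ)²) = 0.329691·1.30627·0.3644/(6·0.40401)
= 0.06474

Final: 0.06474


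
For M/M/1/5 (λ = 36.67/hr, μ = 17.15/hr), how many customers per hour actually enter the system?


ρ = 2.1382; P_K = (1−ρ)ρ^5/(1−ρ^6) = 0.537945
λ_eff = λ(1 − P_K) = 36.67·(1 − 0.537945) = 36.67·0.462055 = 16.9436 /hr

Final: 16.9436 /hr


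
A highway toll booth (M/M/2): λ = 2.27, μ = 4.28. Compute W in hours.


a = 0.5304; ρ = 0.2652; P₀ = 0.580794
Lq = P₀·a^c·ρ/(c!(1−ρ)²) = 0.04012
Wq = Lq/λ = 0.04012/2.27 = 0.01767 hr
W = Wq + 1/μ = 0.01767 + 0.23364 = 0.25132 hr

Final: 0.25132 hr


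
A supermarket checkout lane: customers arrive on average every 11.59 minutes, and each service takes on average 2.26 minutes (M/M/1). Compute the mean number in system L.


λ = 60/11.59 = 5.1769 /hr
μ = 60/2.26 = 26.5487 /hr
ρ = λ/μ = 5.1769/26.5487 = 0.1950
L = ρ/(1−ρ) = 0.1950/0.8050 = 0.2422

Final: 0.2422


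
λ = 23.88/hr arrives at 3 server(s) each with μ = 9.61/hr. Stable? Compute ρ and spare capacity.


Total capacity cμ = 3·9.61 = 28.83/hr
ρ = λ/(cμ) = 23.88/28.83 = 0.8283
Stable ⇔ ρ < 1: YES
Spare capacity = cμ − λ = 28.83 − 23.88 = 4.95/hr

Final: ρ = 0.8283; stable; margin = 4.95/hr


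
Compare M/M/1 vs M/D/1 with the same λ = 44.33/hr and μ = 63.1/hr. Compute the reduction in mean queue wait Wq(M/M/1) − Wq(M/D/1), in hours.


ρ = 44.33/63.1 = 0.7025
Wq(M/M/1) = ρ/(μ−λ) = 0.7025/18.77 = 0.03743 hr
Wq(M/D/1) = ρ/(2(μ−λ)) = 0.01871 hr
Savings = 0.03743 − 0.01871 = 0.01871 hr

Final: 0.01871 hr


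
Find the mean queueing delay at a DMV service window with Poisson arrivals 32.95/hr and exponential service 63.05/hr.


ρ = 32.95/63.05 = 0.5226
Wq = ρ/(μ−λ) = 0.5226/(63.05 − 32.95) = 0.5226/30.10 = 0.01736 hr

Final: 0.01736 hr


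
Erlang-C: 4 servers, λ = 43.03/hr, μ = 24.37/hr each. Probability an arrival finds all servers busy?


a = λ/μ = 1.7657; ρ = a/4 = 0.4414
P₀ = 0.167586 (from M/M/c formula)
C(c,a) = [a^c/(c!(1−ρ))]·P₀ = [9.71993/(24·0.5586)]·0.167586
= 0.72505·0.167586 = 0.121509

Final: 0.121509


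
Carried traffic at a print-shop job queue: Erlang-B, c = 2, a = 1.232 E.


B(2,1.232) = 0.253739 (Erlang-B)
Carried load = a(1 − B) = 1.232·(1 − 0.253739) = 1.232·0.746261 = 0.9194 E

Final: 0.9194 Erlangs


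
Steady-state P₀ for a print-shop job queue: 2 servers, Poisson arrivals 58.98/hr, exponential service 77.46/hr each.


a = λ/μ = 58.98/77.46 = 0.7614; ρ = a/c = 0.3807
Σ_{k=0}^{1} a^k/k! (terms k=0..1) = 1.00000 + 0.76143 = 1.76143
Tail: a^2/(2!(1−ρ)) = 0.57977/(2·0.6193) = 0.46809
P₀ = 1/(1.76143 + 0.46809) = 1/2.22952 = 0.448527

Final: 0.448527


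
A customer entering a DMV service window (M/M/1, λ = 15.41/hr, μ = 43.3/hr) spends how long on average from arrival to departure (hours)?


W = 1/(μ−λ) = 1/(43.3 − 15.41) = 1/27.89 = 0.03586 hr

Final: 0.03586 hr


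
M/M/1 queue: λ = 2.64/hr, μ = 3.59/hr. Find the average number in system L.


ρ = λ/μ = 2.64/3.59 = 0.7354
L = ρ/(1−ρ) = 0.7354/(1 − 0.7354) = 0.7354/0.2646 = 2.7789

Final: 2.7789


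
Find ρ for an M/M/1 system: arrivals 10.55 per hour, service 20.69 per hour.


ρ = λ/μ = 10.55/20.69 = 0.5099

Final: 0.5099


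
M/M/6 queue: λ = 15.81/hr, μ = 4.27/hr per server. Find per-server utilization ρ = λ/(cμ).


ρ = λ/(cμ) = 15.81/(6·4.27) = 15.81/25.62 = 0.6171

Final: 0.6171


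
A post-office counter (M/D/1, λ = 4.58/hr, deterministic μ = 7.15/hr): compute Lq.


ρ = 4.58/7.15 = 0.6406
M/D/1: Lq = ρ²/(2(1−ρ)) = 0.4103/(2·0.3594) = 0.57077

Final: 0.57077


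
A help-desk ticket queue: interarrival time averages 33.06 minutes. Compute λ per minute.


λ = 1/(interarrival time) in consistent units.
1 minute = 1 min, so λ = 1/33.06 = 0.03025 per minute

Final: 0.03025 /min


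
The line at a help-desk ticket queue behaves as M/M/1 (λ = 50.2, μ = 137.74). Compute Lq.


ρ = 50.2/137.74 = 0.3645
Lq = ρ²/(1−ρ) = 0.1328/0.6355 = 0.2090

Final: 0.2090


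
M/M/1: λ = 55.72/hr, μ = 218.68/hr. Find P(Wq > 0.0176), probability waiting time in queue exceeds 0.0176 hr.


ρ = 55.72/218.68 = 0.2548
P(Wq > t) = ρ·e^{−(μ−λ)t} = 0.2548·e^{−2.8681}
= 0.2548·0.056807 = 0.014475

Final: 0.014475


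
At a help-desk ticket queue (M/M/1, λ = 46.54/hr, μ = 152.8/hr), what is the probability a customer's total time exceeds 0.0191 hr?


W ~ Exponential(μ−λ) for M/M/1.
μ − λ = 152.8 − 46.54 = 106.2600
P(W > t) = e^{−(μ−λ)t} = e^{−2.0296} = 0.131393

Final: 0.131393


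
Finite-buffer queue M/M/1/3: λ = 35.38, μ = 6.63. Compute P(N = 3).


ρ = λ/μ = 35.38/6.63 = 5.3363
P_K = (1−ρ)ρ^K/(1−ρ^(K+1)) = (-4.3363·151.961265)/(1 − 810.918486)
= -658.957221/-809.918486 = 0.813609

Final: 0.813609


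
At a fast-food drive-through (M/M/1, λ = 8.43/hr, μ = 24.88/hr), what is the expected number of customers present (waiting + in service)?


ρ = λ/μ = 8.43/24.88 = 0.3388
L = ρ/(1−ρ) = 0.3388/(1 − 0.3388) = 0.3388/0.6612 = 0.5125

Final: 0.5125


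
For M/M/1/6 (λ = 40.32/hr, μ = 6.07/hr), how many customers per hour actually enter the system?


ρ = 6.6425; P_K = (1−ρ)ρ^6/(1−ρ^7) = 0.849456
λ_eff = λ(1 − P_K) = 40.32·(1 − 0.849456) = 40.32·0.150544 = 6.0699 /hr

Final: 6.0699 /hr


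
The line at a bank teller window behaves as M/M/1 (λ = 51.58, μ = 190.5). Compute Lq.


ρ = 51.58/190.5 = 0.2708
Lq = ρ²/(1−ρ) = 0.07331/0.7292 = 0.1005

Final: 0.1005


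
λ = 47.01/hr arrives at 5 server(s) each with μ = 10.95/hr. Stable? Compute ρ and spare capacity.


Total capacity cμ = 5·10.95 = 54.75/hr
ρ = λ/(cμ) = 47.01/54.75 = 0.8586
Stable ⇔ ρ < 1: YES
Spare capacity = cμ − λ = 54.75 − 47.01 = 7.74/hr

Final: ρ = 0.8586; stable; margin = 7.74/hr


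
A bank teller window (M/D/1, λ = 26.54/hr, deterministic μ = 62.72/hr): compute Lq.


ρ = 26.54/62.72 = 0.4232
M/D/1: Lq = ρ²/(2(1−ρ)) = 0.1791/(2·0.5768) = 0.15520

Final: 0.15520


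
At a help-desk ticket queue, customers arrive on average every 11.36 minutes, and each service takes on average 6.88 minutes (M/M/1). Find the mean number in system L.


λ = 60/11.36 = 5.2817 /hr
μ = 60/6.88 = 8.7209 /hr
ρ = λ/μ = 5.2817/8.7209 = 0.6056
L = ρ/(1−ρ) = 0.6056/0.3944 = 1.5357

Final: 1.5357


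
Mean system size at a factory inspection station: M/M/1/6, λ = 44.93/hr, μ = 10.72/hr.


ρ = 44.93/10.72 = 4.1912
L = ρ[1 − (K+1)ρ^K + Kρ^(K+1)] / [(1−ρ)(1−ρ^(K+1))]
Numerator: 4.1912·(1 − 7·5420.630438 + 6·22719.116192) = 412296.809140
Denominator: (-3.1912)·(-22718.116192) = 72498.764452
L = 412296.809140/72498.764452 = 5.6869

Final: 5.6869


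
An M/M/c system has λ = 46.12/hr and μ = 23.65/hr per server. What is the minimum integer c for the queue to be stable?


Stability requires cμ > λ ⇔ c > λ/μ.
λ/μ = 46.12/23.65 = 1.9501
Minimum integer c = ⌊1.9501⌋ + 1 = 2
Check: 2·23.65 = 47.30 > 46.12, while 1·23.65 = 23.65 ≤ 46.12

Final: 2 servers


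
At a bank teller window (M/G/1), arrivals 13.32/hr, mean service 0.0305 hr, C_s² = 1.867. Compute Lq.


ρ = λ·E[S] = 13.32·0.0305 = 0.4063
Lq = ρ²(1+C_s²)/(2(1−ρ)) = 0.1650·(1+1.867)/(2·0.5937)
= 0.1650·2.8670/1.1875 = 0.39848

Final: 0.39848


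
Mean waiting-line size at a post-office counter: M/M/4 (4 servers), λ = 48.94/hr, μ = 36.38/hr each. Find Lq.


a = λ/μ = 1.3452; ρ = a/4 = 0.3363
P₀ = 0.258971
Lq = P₀·a^c·ρ / (c!·(1−ρ)²) = 0.258971·3.27495·0.3363/(24·0.44048)
= 0.02698

Final: 0.02698


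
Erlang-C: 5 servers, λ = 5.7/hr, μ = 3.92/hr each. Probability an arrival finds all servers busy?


a = λ/μ = 1.4541; ρ = a/5 = 0.2908
P₀ = 0.233300 (from M/M/c formula)
C(c,a) = [a^c/(c!(1−ρ))]·P₀ = [6.50046/(120·0.7092)]·0.233300
= 0.07638·0.233300 = 0.017820

Final: 0.017820


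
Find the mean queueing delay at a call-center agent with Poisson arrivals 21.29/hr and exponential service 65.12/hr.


ρ = 21.29/65.12 = 0.3269
Wq = ρ/(μ−λ) = 0.3269/(65.12 − 21.29) = 0.3269/43.83 = 0.007459 hr

Final: 0.007459 hr


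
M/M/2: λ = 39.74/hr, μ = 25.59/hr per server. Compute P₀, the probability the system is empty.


a = λ/μ = 39.74/25.59 = 1.5530; ρ = a/c = 0.7765
Σ_{k=0}^{1} a^k/k! (terms k=0..1) = 1.00000 + 1.55295 = 2.55295
Tail: a^2/(2!(1−ρ)) = 2.41165/(2·0.2235) = 5.39460
P₀ = 1/(2.55295 + 5.39460) = 1/7.94755 = 0.125825

Final: 0.125825


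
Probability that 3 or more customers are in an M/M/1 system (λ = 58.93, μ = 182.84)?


ρ = 58.93/182.84 = 0.3223
P(N ≥ n) = ρ^n = 0.3223^3 = 0.033481

Final: 0.033481


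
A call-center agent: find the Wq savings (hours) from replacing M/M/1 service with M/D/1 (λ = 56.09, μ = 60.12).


ρ = 56.09/60.12 = 0.9330
Wq(M/M/1) = ρ/(μ−λ) = 0.9330/4.03 = 0.23151 hr
Wq(M/D/1) = ρ/(2(μ−λ)) = 0.11575 hr
Savings = 0.23151 − 0.11575 = 0.11575 hr

Final: 0.11575 hr


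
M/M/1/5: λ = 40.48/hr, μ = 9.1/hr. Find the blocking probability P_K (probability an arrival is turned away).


ρ = λ/μ = 40.48/9.1 = 4.4484
P_K = (1−ρ)ρ^K/(1−ρ^(K+1)) = (-3.4484·1741.789056)/(1 − 7748.090220)
= -6006.301164/-7747.090220 = 0.775298

Final: 0.775298


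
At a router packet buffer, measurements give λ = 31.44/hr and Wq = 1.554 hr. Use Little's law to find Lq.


Lq = λWq = 31.44·1.554 = 48.8578

Final: 48.8578


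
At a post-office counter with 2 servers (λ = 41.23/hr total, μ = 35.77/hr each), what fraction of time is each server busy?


ρ = λ/(cμ) = 41.23/(2·35.77) = 41.23/71.54 = 0.5763

Final: 0.5763


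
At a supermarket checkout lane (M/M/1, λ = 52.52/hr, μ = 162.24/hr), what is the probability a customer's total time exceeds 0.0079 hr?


W ~ Exponential(μ−λ) for M/M/1.
μ − λ = 162.24 − 52.52 = 109.7200
P(W > t) = e^{−(μ−λ)t} = e^{−0.8668} = 0.420299

Final: 0.420299


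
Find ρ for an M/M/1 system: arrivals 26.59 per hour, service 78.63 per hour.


ρ = λ/μ = 26.59/78.63 = 0.3382

Final: 0.3382


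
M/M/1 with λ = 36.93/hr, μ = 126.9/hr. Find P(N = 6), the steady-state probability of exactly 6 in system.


ρ = 36.93/126.9 = 0.2910
P_n = (1−ρ)·ρ^n = (1 − 0.2910)·0.2910^6 = 0.7090·0.0006074 = 0.0004307

Final: 0.0004307


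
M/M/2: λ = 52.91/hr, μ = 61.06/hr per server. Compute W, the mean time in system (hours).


a = 0.8665; ρ = 0.4333; P₀ = 0.395418
Lq = P₀·a^c·ρ/(c!(1−ρ)²) = 0.20025
Wq = Lq/λ = 0.20025/52.91 = 0.003785 hr
W = Wq + 1/μ = 0.003785 + 0.01638 = 0.02016 hr

Final: 0.02016 hr


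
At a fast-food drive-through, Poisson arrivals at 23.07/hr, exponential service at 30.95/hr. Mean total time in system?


W = 1/(μ−λ) = 1/(30.95 − 23.07) = 1/7.88 = 0.1269 hr

Final: 0.1269 hr


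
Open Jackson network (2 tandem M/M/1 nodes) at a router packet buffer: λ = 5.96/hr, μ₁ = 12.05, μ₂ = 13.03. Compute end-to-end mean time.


Each node sees arrival rate λ = 5.96/hr (tandem ⇒ throughput preserved).
W₁ = 1/(μ₁−λ) = 1/(12.05−5.96) = 0.16420 hr
W₂ = 1/(μ₂−λ) = 1/(13.03−5.96) = 0.14144 hr
W_total = W₁ + W₂ = 0.16420 + 0.14144 = 0.30565 hr

Final: 0.30565 hr


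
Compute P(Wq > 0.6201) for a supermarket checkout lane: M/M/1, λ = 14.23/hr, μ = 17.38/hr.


ρ = 14.23/17.38 = 0.8188
P(Wq > t) = ρ·e^{−(μ−λ)t} = 0.8188·e^{−1.9533}
= 0.8188·0.141803 = 0.116102

Final: 0.116102


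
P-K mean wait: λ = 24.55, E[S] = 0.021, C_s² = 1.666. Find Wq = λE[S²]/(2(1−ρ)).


ρ = λ·E[S] = 24.55·0.021 = 0.5156
E[S²] = E[S]²(1+C_s²) = 0.021²·(1+1.666) = 0.001176
Wq = λ·E[S²]/(2(1−ρ)) = 24.55·0.001176/(2·0.4844) = 0.02979 hr

Final: 0.02979 hr


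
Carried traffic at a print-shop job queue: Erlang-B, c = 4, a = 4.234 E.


B(4,4.234) = 0.332778 (Erlang-B)
Carried load = a(1 − B) = 4.234·(1 − 0.332778) = 4.234·0.667222 = 2.8250 E

Final: 2.8250 Erlangs


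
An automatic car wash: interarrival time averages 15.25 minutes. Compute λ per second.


λ = 1/(interarrival time) in consistent units.
1 second = 0.0166667 min, so λ = 0.0166667/15.25 = 0.001093 per second

Final: 0.001093 /sec


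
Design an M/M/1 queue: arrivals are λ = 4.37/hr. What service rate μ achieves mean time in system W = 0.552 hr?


W = 1/(μ−λ) ⇒ μ − λ = 1/W = 1/0.552 = 1.8116
μ = λ + 1/W = 4.37 + 1.8116 = 6.1816 per hr

Final: 6.1816 /hr


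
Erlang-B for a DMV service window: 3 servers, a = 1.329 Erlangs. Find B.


B(c,a) = (a^c/c!) / Σ_{k=0}^{c} a^k/k!
a^3/3! = 0.391222
Σ terms (k=0..3): 1.00000 + 1.32900 + 0.88312 + 0.39122 = 3.603343
B = 0.391222/3.603343 = 0.108572

Final: 0.108572


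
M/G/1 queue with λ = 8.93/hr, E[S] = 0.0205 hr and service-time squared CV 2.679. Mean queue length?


ρ = λ·E[S] = 8.93·0.0205 = 0.1831
Lq = ρ²(1+C_s²)/(2(1−ρ)) = 0.03351·(1+2.679)/(2·0.8169)
= 0.03351·3.6790/1.6339 = 0.07546

Final: 0.07546


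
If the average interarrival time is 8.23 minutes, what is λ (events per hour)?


λ = 1/(interarrival time) in consistent units.
1 hour = 60 min, so λ = 60/8.23 = 7.2904 per hour

Final: 7.2904 /hr


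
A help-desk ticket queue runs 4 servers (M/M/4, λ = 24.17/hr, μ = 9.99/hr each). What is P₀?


a = λ/μ = 24.17/9.99 = 2.4194; ρ = a/c = 0.6049
Σ_{k=0}^{3} a^k/k! (terms k=0..3) = 1.00000 + 2.41942 + 2.92680 + 2.36038 = 8.70660
Tail: a^4/(4!(1−ρ)) = 34.26452/(24·0.3951) = 3.61307
P₀ = 1/(8.70660 + 3.61307) = 1/12.31967 = 0.081171

Final: 0.081171


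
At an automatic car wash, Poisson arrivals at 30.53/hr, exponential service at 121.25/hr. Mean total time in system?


W = 1/(μ−λ) = 1/(121.25 − 30.53) = 1/90.72 = 0.01102 hr

Final: 0.01102 hr


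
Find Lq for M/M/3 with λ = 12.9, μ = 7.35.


a = λ/μ = 1.7551; ρ = a/3 = 0.5850
P₀ = 0.154638
Lq = P₀·a^c·ρ / (c!·(1−ρ)²) = 0.154638·5.40639·0.5850/(6·0.17220)
= 0.47340

Final: 0.47340


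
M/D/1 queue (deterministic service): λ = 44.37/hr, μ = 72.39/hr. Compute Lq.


ρ = 44.37/72.39 = 0.6129
M/D/1: Lq = ρ²/(2(1−ρ)) = 0.3757/(2·0.3871) = 0.48529

Final: 0.48529


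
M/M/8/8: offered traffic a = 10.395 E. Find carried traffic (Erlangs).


B(8,10.395) = 0.356432 (Erlang-B)
Carried load = a(1 − B) = 10.395·(1 − 0.356432) = 10.395·0.643568 = 6.6899 E

Final: 6.6899 Erlangs


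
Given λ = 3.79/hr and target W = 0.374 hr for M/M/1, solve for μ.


W = 1/(μ−λ) ⇒ μ − λ = 1/W = 1/0.374 = 2.6738
μ = λ + 1/W = 3.79 + 2.6738 = 6.4638 per hr

Final: 6.4638 /hr


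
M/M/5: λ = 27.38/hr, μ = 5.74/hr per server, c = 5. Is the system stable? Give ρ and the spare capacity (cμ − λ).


Total capacity cμ = 5·5.74 = 28.70/hr
ρ = λ/(cμ) = 27.38/28.70 = 0.9540
Stable ⇔ ρ < 1: YES
Spare capacity = cμ − λ = 28.70 − 27.38 = 1.32/hr

Final: ρ = 0.9540; stable; margin = 1.32/hr


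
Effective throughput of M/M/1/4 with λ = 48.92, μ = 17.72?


ρ = 2.7607; P_K = (1−ρ)ρ^4/(1−ρ^5) = 0.641778
λ_eff = λ(1 − P_K) = 48.92·(1 − 0.641778) = 48.92·0.358222 = 17.5242 /hr

Final: 17.5242 /hr


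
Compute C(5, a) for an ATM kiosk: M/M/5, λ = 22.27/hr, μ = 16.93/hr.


a = λ/μ = 1.3154; ρ = a/5 = 0.2631
P₀ = 0.268153 (from M/M/c formula)
C(c,a) = [a^c/(c!(1−ρ))]·P₀ = [3.93837/(120·0.7369)]·0.268153
= 0.04454·0.268153 = 0.011943

Final: 0.011943


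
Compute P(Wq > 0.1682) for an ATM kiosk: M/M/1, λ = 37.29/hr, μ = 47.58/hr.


ρ = 37.29/47.58 = 0.7837
P(Wq > t) = ρ·e^{−(μ−λ)t} = 0.7837·e^{−1.7308}
= 0.7837·0.177147 = 0.138836

Final: 0.138836


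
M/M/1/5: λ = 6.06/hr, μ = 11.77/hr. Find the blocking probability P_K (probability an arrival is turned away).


ρ = λ/μ = 6.06/11.77 = 0.5149
P_K = (1−ρ)ρ^K/(1−ρ^(K+1)) = (0.4851·0.036181)/(1 − 0.018628)
= 0.017553/0.981372 = 0.017886

Final: 0.017886


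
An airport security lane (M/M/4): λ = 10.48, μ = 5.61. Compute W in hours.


a = 1.8681; ρ = 0.4670; P₀ = 0.150340
Lq = P₀·a^c·ρ/(c!(1−ρ)²) = 0.12542
Wq = Lq/λ = 0.12542/10.48 = 0.01197 hr
W = Wq + 1/μ = 0.01197 + 0.17825 = 0.19022 hr

Final: 0.19022 hr


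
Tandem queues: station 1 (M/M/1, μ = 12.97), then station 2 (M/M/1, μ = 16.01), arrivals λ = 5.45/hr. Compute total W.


Each node sees arrival rate λ = 5.45/hr (tandem ⇒ throughput preserved).
W₁ = 1/(μ₁−λ) = 1/(12.97−5.45) = 0.13298 hr
W₂ = 1/(μ₂−λ) = 1/(16.01−5.45) = 0.09470 hr
W_total = W₁ + W₂ = 0.13298 + 0.09470 = 0.22768 hr

Final: 0.22768 hr


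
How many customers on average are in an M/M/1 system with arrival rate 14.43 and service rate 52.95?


ρ = λ/μ = 14.43/52.95 = 0.2725
L = ρ/(1−ρ) = 0.2725/(1 − 0.2725) = 0.2725/0.7275 = 0.3746

Final: 0.3746


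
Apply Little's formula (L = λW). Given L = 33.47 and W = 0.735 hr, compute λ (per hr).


λ = L/W = 33.47/0.735 = 45.5374 /hr

Final: 45.5374 /hr


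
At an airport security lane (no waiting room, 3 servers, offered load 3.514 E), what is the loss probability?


B(c,a) = (a^c/c!) / Σ_{k=0}^{c} a^k/k!
a^3/3! = 7.231927
Σ terms (k=0..3): 1.00000 + 3.51400 + 6.17410 + 7.23193 = 17.920025
B = 7.231927/17.920025 = 0.403567

Final: 0.403567


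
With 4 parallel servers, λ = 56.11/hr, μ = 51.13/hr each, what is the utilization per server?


ρ = λ/(cμ) = 56.11/(4·51.13) = 56.11/204.52 = 0.2743

Final: 0.2743


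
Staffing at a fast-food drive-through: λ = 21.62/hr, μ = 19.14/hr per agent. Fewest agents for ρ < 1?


Stability requires cμ > λ ⇔ c > λ/μ.
λ/μ = 21.62/19.14 = 1.1296
Minimum integer c = ⌊1.1296⌋ + 1 = 2
Check: 2·19.14 = 38.28 > 21.62, while 1·19.14 = 19.14 ≤ 21.62

Final: 2 servers


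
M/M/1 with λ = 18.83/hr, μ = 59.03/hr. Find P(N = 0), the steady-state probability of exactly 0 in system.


ρ = 18.83/59.03 = 0.3190
P_n = (1−ρ)·ρ^n = (1 − 0.3190)·0.3190^0 = 0.6810·1.000000 = 0.681010

Final: 0.681010


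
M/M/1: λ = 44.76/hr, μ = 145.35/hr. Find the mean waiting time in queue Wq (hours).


ρ = 44.76/145.35 = 0.3079
Wq = ρ/(μ−λ) = 0.3079/(145.35 − 44.76) = 0.3079/100.59 = 0.003061 hr

Final: 0.003061 hr


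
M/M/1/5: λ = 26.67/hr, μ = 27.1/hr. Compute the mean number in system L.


ρ = 26.67/27.1 = 0.9841
L = ρ[1 − (K+1)ρ^K + Kρ^(K+1)] / [(1−ρ)(1−ρ^(K+1))]
Numerator: 0.9841·(1 − 6·0.923142 + 5·0.908495) = 0.003562
Denominator: (0.01587)·(0.091505) = 0.001452
L = 0.003562/0.001452 = 2.4534

Final: 2.4534


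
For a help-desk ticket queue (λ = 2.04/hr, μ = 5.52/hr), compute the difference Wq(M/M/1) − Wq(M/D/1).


ρ = 2.04/5.52 = 0.3696
Wq(M/M/1) = ρ/(μ−λ) = 0.3696/3.48 = 0.10620 hr
Wq(M/D/1) = ρ/(2(μ−λ)) = 0.05310 hr
Savings = 0.10620 − 0.05310 = 0.05310 hr

Final: 0.05310 hr


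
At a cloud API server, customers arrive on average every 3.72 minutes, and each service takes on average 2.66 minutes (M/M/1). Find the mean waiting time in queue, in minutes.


λ = 60/3.72 = 16.1290 /hr
μ = 60/2.66 = 22.5564 /hr
ρ = λ/μ = 16.1290/22.5564 = 0.7151
Wq = ρ/(μ−λ) = 0.7151/(22.5564−16.1290) = 0.11125 hr
In minutes: 0.11125·60 = 6.675 min

Final: 6.675 min


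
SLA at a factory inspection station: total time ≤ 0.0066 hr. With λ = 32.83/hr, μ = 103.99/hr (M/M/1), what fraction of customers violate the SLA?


W ~ Exponential(μ−λ) for M/M/1.
μ − λ = 103.99 − 32.83 = 71.1600
P(W > t) = e^{−(μ−λ)t} = e^{−0.4697} = 0.625217

Final: 0.625217


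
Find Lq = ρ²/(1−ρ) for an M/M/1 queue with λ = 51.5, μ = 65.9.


ρ = 51.5/65.9 = 0.7815
Lq = ρ²/(1−ρ) = 0.6107/0.2185 = 2.7949

Final: 2.7949


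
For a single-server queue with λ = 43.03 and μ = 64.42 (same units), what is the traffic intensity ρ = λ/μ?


ρ = λ/μ = 43.03/64.42 = 0.6680

Final: 0.6680


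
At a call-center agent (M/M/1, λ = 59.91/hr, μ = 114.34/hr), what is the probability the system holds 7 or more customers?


ρ = 59.91/114.34 = 0.5240
P(N ≥ n) = ρ^n = 0.5240^7 = 0.010842

Final: 0.010842


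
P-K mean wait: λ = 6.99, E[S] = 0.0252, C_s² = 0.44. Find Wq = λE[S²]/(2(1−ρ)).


ρ = λ·E[S] = 6.99·0.0252 = 0.1761
E[S²] = E[S]²(1+C_s²) = 0.0252²·(1+0.44) = 0.0009145
Wq = λ·E[S²]/(2(1−ρ)) = 6.99·0.0009145/(2·0.8239) = 0.003879 hr

Final: 0.003879 hr


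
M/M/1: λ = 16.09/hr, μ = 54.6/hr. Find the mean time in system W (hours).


W = 1/(μ−λ) = 1/(54.6 − 16.09) = 1/38.51 = 0.02597 hr

Final: 0.02597 hr


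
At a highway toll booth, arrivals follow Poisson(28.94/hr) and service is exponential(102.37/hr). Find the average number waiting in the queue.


ρ = 28.94/102.37 = 0.2827
Lq = ρ²/(1−ρ) = 0.07992/0.7173 = 0.1114

Final: 0.1114


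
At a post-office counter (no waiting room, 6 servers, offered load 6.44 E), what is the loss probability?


B(c,a) = (a^c/c!) / Σ_{k=0}^{c} a^k/k!
a^6/6! = 99.079249
Σ terms (k=0..6): 1.00000 + 6.44000 + 20.73680 + 44.51500 + 71.66915 + 92.30986 + 99.07925 = 335.750052
B = 99.079249/335.750052 = 0.295098

Final: 0.295098
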